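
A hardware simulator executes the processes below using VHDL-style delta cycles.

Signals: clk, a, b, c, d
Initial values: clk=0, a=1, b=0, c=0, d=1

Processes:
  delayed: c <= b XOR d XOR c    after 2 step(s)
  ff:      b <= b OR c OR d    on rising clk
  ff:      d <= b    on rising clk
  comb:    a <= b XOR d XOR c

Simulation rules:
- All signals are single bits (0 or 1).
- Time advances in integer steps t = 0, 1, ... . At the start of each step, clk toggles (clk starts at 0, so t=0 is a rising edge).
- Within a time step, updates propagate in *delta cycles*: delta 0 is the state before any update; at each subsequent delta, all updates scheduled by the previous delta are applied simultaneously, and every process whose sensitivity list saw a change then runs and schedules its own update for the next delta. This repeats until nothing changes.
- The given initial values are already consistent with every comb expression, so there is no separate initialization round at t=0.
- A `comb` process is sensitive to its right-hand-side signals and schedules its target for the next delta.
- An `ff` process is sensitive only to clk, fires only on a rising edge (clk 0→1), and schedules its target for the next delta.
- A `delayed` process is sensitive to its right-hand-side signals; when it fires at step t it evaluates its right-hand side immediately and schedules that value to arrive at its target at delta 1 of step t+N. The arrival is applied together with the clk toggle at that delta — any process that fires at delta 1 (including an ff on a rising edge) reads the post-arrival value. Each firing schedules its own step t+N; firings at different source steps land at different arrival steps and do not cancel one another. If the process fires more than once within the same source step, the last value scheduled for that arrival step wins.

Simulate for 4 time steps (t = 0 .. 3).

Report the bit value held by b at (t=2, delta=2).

1

t=0 Δ0: d=1 a=1 c=0 clk=0 b=0
  Δ1: clk:0→1
  Δ2: d:1→0, b:0→1
  (2Δ to stable)
t=1 Δ0: d=0 a=1 c=0 clk=1 b=1
  Δ1: clk:1→0
  (1Δ to stable)
t=2 Δ0: d=0 a=1 c=0 clk=0 b=1
  Δ1: c:0→1, clk:0→1
  Δ2: d:0→1, a:1→0
  Δ3: a:0→1
  (3Δ to stable)
t=3 Δ0: d=1 a=1 c=1 clk=1 b=1
  Δ1: clk:1→0
  (1Δ to stable)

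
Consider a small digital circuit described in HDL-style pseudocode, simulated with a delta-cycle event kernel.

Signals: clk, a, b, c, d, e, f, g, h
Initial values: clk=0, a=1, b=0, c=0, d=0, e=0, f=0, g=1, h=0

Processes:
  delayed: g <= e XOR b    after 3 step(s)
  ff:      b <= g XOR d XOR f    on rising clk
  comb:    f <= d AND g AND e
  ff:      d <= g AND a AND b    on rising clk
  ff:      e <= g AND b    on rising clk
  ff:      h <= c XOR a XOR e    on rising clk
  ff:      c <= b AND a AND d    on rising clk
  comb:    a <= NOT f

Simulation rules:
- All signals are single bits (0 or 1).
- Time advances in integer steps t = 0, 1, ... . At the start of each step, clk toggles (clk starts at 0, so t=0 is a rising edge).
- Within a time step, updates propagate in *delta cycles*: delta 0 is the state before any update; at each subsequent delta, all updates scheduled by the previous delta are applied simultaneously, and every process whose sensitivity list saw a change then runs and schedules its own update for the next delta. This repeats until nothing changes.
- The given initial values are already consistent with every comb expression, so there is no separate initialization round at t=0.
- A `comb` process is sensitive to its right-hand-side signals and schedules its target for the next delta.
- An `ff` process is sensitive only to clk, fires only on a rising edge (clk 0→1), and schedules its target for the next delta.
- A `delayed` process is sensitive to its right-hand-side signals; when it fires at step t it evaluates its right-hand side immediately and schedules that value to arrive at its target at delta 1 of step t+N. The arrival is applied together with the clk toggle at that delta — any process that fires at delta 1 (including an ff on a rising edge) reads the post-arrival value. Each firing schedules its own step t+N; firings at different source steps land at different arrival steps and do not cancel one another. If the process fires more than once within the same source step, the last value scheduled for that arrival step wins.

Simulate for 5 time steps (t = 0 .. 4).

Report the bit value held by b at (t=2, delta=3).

[bits: d,f,b,g,e,a,h,c,clk]
t=0: Δ0=000101000 Δ1=000101001 Δ2=001101101 | 2Δ
t=1: Δ0=001101101 Δ1=001101100 | 1Δ
t=2: Δ0=001101100 Δ1=001101101 Δ2=101111101 Δ3=111111101 Δ4=111110101 | 4Δ
t=3: Δ0=111110101 Δ1=111110100 | 1Δ
t=4: Δ0=111110100 Δ1=111110101 Δ2=011110101 Δ3=001110101 Δ4=001111101 | 4Δ

1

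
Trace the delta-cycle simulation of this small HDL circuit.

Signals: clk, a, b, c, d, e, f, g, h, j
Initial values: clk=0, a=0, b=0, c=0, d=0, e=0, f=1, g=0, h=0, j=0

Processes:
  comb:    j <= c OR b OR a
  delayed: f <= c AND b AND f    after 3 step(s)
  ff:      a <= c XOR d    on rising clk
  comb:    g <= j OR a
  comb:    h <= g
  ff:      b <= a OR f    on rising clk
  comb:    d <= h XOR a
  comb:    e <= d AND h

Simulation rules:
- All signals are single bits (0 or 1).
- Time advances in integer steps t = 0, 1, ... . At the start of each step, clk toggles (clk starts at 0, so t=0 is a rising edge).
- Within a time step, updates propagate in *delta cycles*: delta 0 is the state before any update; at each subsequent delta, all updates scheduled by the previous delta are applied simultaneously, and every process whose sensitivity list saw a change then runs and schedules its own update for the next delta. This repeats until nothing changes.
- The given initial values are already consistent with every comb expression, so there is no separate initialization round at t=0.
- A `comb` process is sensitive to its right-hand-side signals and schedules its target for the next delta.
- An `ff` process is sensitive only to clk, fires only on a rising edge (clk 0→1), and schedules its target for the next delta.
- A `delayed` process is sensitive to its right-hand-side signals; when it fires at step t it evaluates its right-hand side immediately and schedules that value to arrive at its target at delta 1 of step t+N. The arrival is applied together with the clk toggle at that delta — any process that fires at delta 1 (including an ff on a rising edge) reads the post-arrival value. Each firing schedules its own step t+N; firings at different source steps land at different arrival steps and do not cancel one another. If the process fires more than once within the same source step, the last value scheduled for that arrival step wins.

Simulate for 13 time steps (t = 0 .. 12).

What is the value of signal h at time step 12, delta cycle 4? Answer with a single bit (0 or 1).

[bits: a,j,b,g,f,e,clk,c,h,d]
t=0: Δ0=0000100000 Δ1=0000101000 Δ2=0010101000 Δ3=0110101000 Δ4=0111101000 Δ5=0111101010 Δ6=0111101011 Δ7=0111111011 | 7Δ
t=1: Δ0=0111111011 Δ1=0111110011 | 1Δ
t=2: Δ0=0111110011 Δ1=0111111011 Δ2=1111111011 Δ3=1111111010 Δ4=1111101010 | 4Δ
t=3: Δ0=1111101010 Δ1=1111000010 | 1Δ
t=4: Δ0=1111000010 Δ1=1111001010 Δ2=0111001010 Δ3=0111001011 Δ4=0111011011 | 4Δ
t=5: Δ0=0111011011 Δ1=0111010011 | 1Δ
t=6: Δ0=0111010011 Δ1=0111011011 Δ2=1101011011 Δ3=1101011010 Δ4=1101001010 | 4Δ
t=7: Δ0=1101001010 Δ1=1101000010 | 1Δ
t=8: Δ0=1101000010 Δ1=1101001010 Δ2=0111001010 Δ3=0111001011 Δ4=0111011011 | 4Δ
t=9: Δ0=0111011011 Δ1=0111010011 | 1Δ
t=10: Δ0=0111010011 Δ1=0111011011 Δ2=1101011011 Δ3=1101011010 Δ4=1101001010 | 4Δ
t=11: Δ0=1101001010 Δ1=1101000010 | 1Δ
t=12: Δ0=1101000010 Δ1=1101001010 Δ2=0111001010 Δ3=0111001011 Δ4=0111011011 | 4Δ

1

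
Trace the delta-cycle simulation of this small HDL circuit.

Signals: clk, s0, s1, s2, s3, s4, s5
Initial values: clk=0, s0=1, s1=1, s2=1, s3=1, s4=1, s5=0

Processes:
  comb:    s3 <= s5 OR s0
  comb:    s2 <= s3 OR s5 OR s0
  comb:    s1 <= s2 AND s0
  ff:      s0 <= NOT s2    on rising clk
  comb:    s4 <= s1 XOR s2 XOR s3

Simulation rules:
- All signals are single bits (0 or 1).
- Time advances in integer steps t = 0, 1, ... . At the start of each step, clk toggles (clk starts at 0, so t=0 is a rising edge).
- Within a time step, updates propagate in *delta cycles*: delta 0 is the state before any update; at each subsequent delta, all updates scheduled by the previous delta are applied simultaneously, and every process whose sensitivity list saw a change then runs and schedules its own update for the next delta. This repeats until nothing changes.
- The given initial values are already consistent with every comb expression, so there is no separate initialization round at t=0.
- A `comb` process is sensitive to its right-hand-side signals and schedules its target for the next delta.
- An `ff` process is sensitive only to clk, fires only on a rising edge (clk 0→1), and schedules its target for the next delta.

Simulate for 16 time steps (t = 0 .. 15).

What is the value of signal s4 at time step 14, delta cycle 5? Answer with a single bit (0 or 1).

t=0 Δ0: s2=1 s5=0 s3=1 s1=1 s0=1 s4=1 clk=0
  Δ1: clk:0→1
  Δ2: s0:1→0
  Δ3: s3:1→0, s1:1→0
  Δ4: s2:1→0
  Δ5: s4:1→0
  (5Δ to stable)
t=1 Δ0: s2=0 s5=0 s3=0 s1=0 s0=0 s4=0 clk=1
  Δ1: clk:1→0
  (1Δ to stable)
t=2 Δ0: s2=0 s5=0 s3=0 s1=0 s0=0 s4=0 clk=0
  Δ1: clk:0→1
  Δ2: s0:0→1
  Δ3: s2:0→1, s3:0→1
  Δ4: s1:0→1
  Δ5: s4:0→1
  (5Δ to stable)
t=3 Δ0: s2=1 s5=0 s3=1 s1=1 s0=1 s4=1 clk=1
  Δ1: clk:1→0
  (1Δ to stable)
t=4 Δ0: s2=1 s5=0 s3=1 s1=1 s0=1 s4=1 clk=0
  Δ1: clk:0→1
  Δ2: s0:1→0
  Δ3: s3:1→0, s1:1→0
  Δ4: s2:1→0
  Δ5: s4:1→0
  (5Δ to stable)
t=5 Δ0: s2=0 s5=0 s3=0 s1=0 s0=0 s4=0 clk=1
  Δ1: clk:1→0
  (1Δ to stable)
t=6 Δ0: s2=0 s5=0 s3=0 s1=0 s0=0 s4=0 clk=0
  Δ1: clk:0→1
  Δ2: s0:0→1
  Δ3: s2:0→1, s3:0→1
  Δ4: s1:0→1
  Δ5: s4:0→1
  (5Δ to stable)
t=7 Δ0: s2=1 s5=0 s3=1 s1=1 s0=1 s4=1 clk=1
  Δ1: clk:1→0
  (1Δ to stable)
t=8 Δ0: s2=1 s5=0 s3=1 s1=1 s0=1 s4=1 clk=0
  Δ1: clk:0→1
  Δ2: s0:1→0
  Δ3: s3:1→0, s1:1→0
  Δ4: s2:1→0
  Δ5: s4:1→0
  (5Δ to stable)
t=9 Δ0: s2=0 s5=0 s3=0 s1=0 s0=0 s4=0 clk=1
  Δ1: clk:1→0
  (1Δ to stable)
t=10 Δ0: s2=0 s5=0 s3=0 s1=0 s0=0 s4=0 clk=0
  Δ1: clk:0→1
  Δ2: s0:0→1
  Δ3: s2:0→1, s3:0→1
  Δ4: s1:0→1
  Δ5: s4:0→1
  (5Δ to stable)
t=11 Δ0: s2=1 s5=0 s3=1 s1=1 s0=1 s4=1 clk=1
  Δ1: clk:1→0
  (1Δ to stable)
t=12 Δ0: s2=1 s5=0 s3=1 s1=1 s0=1 s4=1 clk=0
  Δ1: clk:0→1
  Δ2: s0:1→0
  Δ3: s3:1→0, s1:1→0
  Δ4: s2:1→0
  Δ5: s4:1→0
  (5Δ to stable)
t=13 Δ0: s2=0 s5=0 s3=0 s1=0 s0=0 s4=0 clk=1
  Δ1: clk:1→0
  (1Δ to stable)
t=14 Δ0: s2=0 s5=0 s3=0 s1=0 s0=0 s4=0 clk=0
  Δ1: clk:0→1
  Δ2: s0:0→1
  Δ3: s2:0→1, s3:0→1
  Δ4: s1:0→1
  Δ5: s4:0→1
  (5Δ to stable)
t=15 Δ0: s2=1 s5=0 s3=1 s1=1 s0=1 s4=1 clk=1
  Δ1: clk:1→0
  (1Δ to stable)

1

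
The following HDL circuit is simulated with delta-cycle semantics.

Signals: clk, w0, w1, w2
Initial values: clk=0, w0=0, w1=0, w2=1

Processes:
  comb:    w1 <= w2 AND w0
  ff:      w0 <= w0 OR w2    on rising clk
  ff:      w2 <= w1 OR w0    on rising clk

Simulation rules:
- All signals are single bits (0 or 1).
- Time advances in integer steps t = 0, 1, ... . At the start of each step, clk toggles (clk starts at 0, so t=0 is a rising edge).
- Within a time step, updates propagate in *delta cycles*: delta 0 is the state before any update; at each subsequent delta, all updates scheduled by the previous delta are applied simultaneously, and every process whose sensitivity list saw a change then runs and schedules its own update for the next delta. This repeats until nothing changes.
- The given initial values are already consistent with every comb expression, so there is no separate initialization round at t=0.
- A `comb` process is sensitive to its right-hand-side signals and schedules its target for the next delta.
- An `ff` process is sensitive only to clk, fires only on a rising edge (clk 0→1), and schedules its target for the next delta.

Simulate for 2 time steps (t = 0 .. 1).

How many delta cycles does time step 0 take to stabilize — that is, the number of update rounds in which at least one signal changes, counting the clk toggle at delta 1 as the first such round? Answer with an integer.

[bits: clk,w2,w0,w1]
t=0: Δ0=0100 Δ1=1100 Δ2=1010 | 2Δ
t=1: Δ0=1010 Δ1=0010 | 1Δ

2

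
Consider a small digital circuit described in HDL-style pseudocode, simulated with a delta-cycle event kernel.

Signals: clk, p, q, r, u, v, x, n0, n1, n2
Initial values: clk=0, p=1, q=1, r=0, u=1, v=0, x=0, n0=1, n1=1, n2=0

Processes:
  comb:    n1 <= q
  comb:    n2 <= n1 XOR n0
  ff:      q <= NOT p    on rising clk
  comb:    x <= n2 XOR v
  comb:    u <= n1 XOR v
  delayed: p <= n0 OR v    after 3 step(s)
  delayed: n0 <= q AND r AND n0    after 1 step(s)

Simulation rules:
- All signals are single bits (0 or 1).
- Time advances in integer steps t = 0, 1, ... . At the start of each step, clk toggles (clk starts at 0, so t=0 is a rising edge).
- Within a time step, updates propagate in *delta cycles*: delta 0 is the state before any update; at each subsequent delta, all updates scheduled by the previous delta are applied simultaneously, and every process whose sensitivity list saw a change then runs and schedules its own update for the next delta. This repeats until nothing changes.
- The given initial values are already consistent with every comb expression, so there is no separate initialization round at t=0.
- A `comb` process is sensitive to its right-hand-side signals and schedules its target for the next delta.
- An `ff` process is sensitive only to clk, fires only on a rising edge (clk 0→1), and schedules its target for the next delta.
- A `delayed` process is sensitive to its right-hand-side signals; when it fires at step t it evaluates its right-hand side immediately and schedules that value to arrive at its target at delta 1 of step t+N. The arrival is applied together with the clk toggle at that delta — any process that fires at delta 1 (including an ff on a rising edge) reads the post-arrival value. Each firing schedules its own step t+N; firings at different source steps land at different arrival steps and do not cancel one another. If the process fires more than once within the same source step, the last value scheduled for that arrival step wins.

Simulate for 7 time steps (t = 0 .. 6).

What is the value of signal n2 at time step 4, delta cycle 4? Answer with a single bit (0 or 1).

[bits: clk,n0,x,r,p,q,n1,v,n2,u]
t=0: Δ0=0100111001 Δ1=1100111001 Δ2=1100101001 Δ3=1100100001 Δ4=1100100010 Δ5=1110100010 | 5Δ
t=1: Δ0=1110100010 Δ1=0010100010 Δ2=0010100000 Δ3=0000100000 | 3Δ
t=2: Δ0=0000100000 Δ1=1000100000 | 1Δ
t=3: Δ0=1000100000 Δ1=0000100000 | 1Δ
t=4: Δ0=0000100000 Δ1=1000000000 Δ2=1000010000 Δ3=1000011000 Δ4=1000011011 Δ5=1010011011 | 5Δ
t=5: Δ0=1010011011 Δ1=0010011011 | 1Δ
t=6: Δ0=0010011011 Δ1=1010011011 | 1Δ

1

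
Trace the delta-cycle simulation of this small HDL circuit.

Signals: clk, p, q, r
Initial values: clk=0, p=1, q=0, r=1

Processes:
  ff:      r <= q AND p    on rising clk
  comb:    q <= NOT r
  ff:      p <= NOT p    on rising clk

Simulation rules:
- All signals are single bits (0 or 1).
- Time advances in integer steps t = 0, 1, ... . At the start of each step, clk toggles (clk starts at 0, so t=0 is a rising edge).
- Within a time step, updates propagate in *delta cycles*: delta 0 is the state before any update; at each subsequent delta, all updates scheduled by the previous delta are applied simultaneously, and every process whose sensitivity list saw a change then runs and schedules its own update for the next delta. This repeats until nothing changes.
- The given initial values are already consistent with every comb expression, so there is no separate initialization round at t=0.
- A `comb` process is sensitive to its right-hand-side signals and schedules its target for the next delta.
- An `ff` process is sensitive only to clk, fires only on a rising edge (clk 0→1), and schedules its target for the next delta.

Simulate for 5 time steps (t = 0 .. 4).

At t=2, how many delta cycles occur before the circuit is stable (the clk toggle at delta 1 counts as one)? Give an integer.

2

[bits: r,q,p,clk]
t=0: Δ0=1010 Δ1=1011 Δ2=0001 Δ3=0101 | 3Δ
t=1: Δ0=0101 Δ1=0100 | 1Δ
t=2: Δ0=0100 Δ1=0101 Δ2=0111 | 2Δ
t=3: Δ0=0111 Δ1=0110 | 1Δ
t=4: Δ0=0110 Δ1=0111 Δ2=1101 Δ3=1001 | 3Δ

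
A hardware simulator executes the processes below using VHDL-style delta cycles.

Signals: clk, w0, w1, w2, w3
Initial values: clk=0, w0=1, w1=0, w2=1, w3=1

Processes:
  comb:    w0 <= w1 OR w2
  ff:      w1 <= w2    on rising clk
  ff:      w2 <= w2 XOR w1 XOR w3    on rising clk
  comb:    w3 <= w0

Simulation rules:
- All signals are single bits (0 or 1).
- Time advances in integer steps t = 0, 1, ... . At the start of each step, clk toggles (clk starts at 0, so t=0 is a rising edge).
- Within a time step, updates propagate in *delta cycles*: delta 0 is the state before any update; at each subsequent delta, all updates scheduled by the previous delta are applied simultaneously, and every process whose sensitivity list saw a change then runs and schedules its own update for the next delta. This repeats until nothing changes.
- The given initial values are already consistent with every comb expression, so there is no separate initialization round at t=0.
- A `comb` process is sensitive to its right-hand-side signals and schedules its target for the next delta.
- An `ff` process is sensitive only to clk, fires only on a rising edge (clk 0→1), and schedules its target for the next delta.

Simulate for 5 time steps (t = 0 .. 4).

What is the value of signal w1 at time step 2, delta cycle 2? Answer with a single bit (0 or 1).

0

t0.Δ0 w1=0 clk=0 w3=1 w2=1 w0=1
t0.Δ1 w1=0 clk=1 w3=1 w2=1 w0=1
t0.Δ2 w1=1 clk=1 w3=1 w2=0 w0=1
t1.Δ0 w1=1 clk=1 w3=1 w2=0 w0=1
t1.Δ1 w1=1 clk=0 w3=1 w2=0 w0=1
t2.Δ0 w1=1 clk=0 w3=1 w2=0 w0=1
t2.Δ1 w1=1 clk=1 w3=1 w2=0 w0=1
t2.Δ2 w1=0 clk=1 w3=1 w2=0 w0=1
t2.Δ3 w1=0 clk=1 w3=1 w2=0 w0=0
t2.Δ4 w1=0 clk=1 w3=0 w2=0 w0=0
t3.Δ0 w1=0 clk=1 w3=0 w2=0 w0=0
t3.Δ1 w1=0 clk=0 w3=0 w2=0 w0=0
t4.Δ0 w1=0 clk=0 w3=0 w2=0 w0=0
t4.Δ1 w1=0 clk=1 w3=0 w2=0 w0=0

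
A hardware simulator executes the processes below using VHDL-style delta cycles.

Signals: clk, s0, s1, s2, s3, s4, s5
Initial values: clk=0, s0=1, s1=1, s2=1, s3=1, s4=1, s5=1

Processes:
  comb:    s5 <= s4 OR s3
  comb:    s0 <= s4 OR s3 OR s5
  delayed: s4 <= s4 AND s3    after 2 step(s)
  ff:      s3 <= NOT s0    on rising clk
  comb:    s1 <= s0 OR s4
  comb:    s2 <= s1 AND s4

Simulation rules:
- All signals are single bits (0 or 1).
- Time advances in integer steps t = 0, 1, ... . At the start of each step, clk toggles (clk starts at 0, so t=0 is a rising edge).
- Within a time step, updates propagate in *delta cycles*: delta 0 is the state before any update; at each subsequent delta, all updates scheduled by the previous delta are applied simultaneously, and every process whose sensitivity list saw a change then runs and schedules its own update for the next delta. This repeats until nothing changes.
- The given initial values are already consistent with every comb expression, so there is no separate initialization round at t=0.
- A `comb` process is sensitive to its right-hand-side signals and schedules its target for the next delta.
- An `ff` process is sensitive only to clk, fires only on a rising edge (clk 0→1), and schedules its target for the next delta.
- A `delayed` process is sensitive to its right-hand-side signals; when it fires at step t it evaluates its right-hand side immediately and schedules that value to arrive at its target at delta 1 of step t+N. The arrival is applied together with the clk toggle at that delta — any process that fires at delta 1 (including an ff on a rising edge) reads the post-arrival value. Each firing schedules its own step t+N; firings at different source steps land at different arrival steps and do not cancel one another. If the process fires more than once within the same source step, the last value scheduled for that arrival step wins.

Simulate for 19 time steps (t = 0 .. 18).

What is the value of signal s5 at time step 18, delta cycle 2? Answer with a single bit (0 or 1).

t=0 Δ0: s2=1 clk=0 s1=1 s3=1 s5=1 s4=1 s0=1
  Δ1: clk:0→1
  Δ2: s3:1→0
  (2Δ to stable)
t=1 Δ0: s2=1 clk=1 s1=1 s3=0 s5=1 s4=1 s0=1
  Δ1: clk:1→0
  (1Δ to stable)
t=2 Δ0: s2=1 clk=0 s1=1 s3=0 s5=1 s4=1 s0=1
  Δ1: clk:0→1, s4:1→0
  Δ2: s2:1→0, s5:1→0
  Δ3: s0:1→0
  Δ4: s1:1→0
  (4Δ to stable)
t=3 Δ0: s2=0 clk=1 s1=0 s3=0 s5=0 s4=0 s0=0
  Δ1: clk:1→0
  (1Δ to stable)
t=4 Δ0: s2=0 clk=0 s1=0 s3=0 s5=0 s4=0 s0=0
  Δ1: clk:0→1
  Δ2: s3:0→1
  Δ3: s5:0→1, s0:0→1
  Δ4: s1:0→1
  (4Δ to stable)
t=5 Δ0: s2=0 clk=1 s1=1 s3=1 s5=1 s4=0 s0=1
  Δ1: clk:1→0
  (1Δ to stable)
t=6 Δ0: s2=0 clk=0 s1=1 s3=1 s5=1 s4=0 s0=1
  Δ1: clk:0→1
  Δ2: s3:1→0
  Δ3: s5:1→0
  Δ4: s0:1→0
  Δ5: s1:1→0
  (5Δ to stable)
t=7 Δ0: s2=0 clk=1 s1=0 s3=0 s5=0 s4=0 s0=0
  Δ1: clk:1→0
  (1Δ to stable)
t=8 Δ0: s2=0 clk=0 s1=0 s3=0 s5=0 s4=0 s0=0
  Δ1: clk:0→1
  Δ2: s3:0→1
  Δ3: s5:0→1, s0:0→1
  Δ4: s1:0→1
  (4Δ to stable)
t=9 Δ0: s2=0 clk=1 s1=1 s3=1 s5=1 s4=0 s0=1
  Δ1: clk:1→0
  (1Δ to stable)
t=10 Δ0: s2=0 clk=0 s1=1 s3=1 s5=1 s4=0 s0=1
  Δ1: clk:0→1
  Δ2: s3:1→0
  Δ3: s5:1→0
  Δ4: s0:1→0
  Δ5: s1:1→0
  (5Δ to stable)
t=11 Δ0: s2=0 clk=1 s1=0 s3=0 s5=0 s4=0 s0=0
  Δ1: clk:1→0
  (1Δ to stable)
t=12 Δ0: s2=0 clk=0 s1=0 s3=0 s5=0 s4=0 s0=0
  Δ1: clk:0→1
  Δ2: s3:0→1
  Δ3: s5:0→1, s0:0→1
  Δ4: s1:0→1
  (4Δ to stable)
t=13 Δ0: s2=0 clk=1 s1=1 s3=1 s5=1 s4=0 s0=1
  Δ1: clk:1→0
  (1Δ to stable)
t=14 Δ0: s2=0 clk=0 s1=1 s3=1 s5=1 s4=0 s0=1
  Δ1: clk:0→1
  Δ2: s3:1→0
  Δ3: s5:1→0
  Δ4: s0:1→0
  Δ5: s1:1→0
  (5Δ to stable)
t=15 Δ0: s2=0 clk=1 s1=0 s3=0 s5=0 s4=0 s0=0
  Δ1: clk:1→0
  (1Δ to stable)
t=16 Δ0: s2=0 clk=0 s1=0 s3=0 s5=0 s4=0 s0=0
  Δ1: clk:0→1
  Δ2: s3:0→1
  Δ3: s5:0→1, s0:0→1
  Δ4: s1:0→1
  (4Δ to stable)
t=17 Δ0: s2=0 clk=1 s1=1 s3=1 s5=1 s4=0 s0=1
  Δ1: clk:1→0
  (1Δ to stable)
t=18 Δ0: s2=0 clk=0 s1=1 s3=1 s5=1 s4=0 s0=1
  Δ1: clk:0→1
  Δ2: s3:1→0
  Δ3: s5:1→0
  Δ4: s0:1→0
  Δ5: s1:1→0
  (5Δ to stable)

1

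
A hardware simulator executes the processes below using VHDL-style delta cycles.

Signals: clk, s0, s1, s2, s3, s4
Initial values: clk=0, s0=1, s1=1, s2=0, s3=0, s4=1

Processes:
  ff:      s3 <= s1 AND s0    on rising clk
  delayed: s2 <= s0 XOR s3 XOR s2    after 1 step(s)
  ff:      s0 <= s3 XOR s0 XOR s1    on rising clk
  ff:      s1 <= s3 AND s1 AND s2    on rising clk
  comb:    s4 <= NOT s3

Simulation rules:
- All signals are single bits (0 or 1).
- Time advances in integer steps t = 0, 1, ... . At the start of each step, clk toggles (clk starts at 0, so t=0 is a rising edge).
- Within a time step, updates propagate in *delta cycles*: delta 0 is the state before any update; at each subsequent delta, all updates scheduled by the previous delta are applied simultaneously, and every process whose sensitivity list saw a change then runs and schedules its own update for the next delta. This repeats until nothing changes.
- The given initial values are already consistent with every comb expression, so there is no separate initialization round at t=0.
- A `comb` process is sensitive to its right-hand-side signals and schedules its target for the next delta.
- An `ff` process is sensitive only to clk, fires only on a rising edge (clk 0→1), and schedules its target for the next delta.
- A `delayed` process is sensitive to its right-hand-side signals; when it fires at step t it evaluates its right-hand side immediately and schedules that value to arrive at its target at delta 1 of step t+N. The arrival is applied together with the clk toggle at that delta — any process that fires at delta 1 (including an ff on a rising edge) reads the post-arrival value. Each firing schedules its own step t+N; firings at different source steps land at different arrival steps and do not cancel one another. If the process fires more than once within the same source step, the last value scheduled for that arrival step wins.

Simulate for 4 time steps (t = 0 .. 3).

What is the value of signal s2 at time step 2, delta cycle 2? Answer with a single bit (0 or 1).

t0.Δ0 s4=1 s0=1 clk=0 s1=1 s2=0 s3=0
t0.Δ1 s4=1 s0=1 clk=1 s1=1 s2=0 s3=0
t0.Δ2 s4=1 s0=0 clk=1 s1=0 s2=0 s3=1
t0.Δ3 s4=0 s0=0 clk=1 s1=0 s2=0 s3=1
t1.Δ0 s4=0 s0=0 clk=1 s1=0 s2=0 s3=1
t1.Δ1 s4=0 s0=0 clk=0 s1=0 s2=1 s3=1
t2.Δ0 s4=0 s0=0 clk=0 s1=0 s2=1 s3=1
t2.Δ1 s4=0 s0=0 clk=1 s1=0 s2=0 s3=1
t2.Δ2 s4=0 s0=1 clk=1 s1=0 s2=0 s3=0
t2.Δ3 s4=1 s0=1 clk=1 s1=0 s2=0 s3=0
t3.Δ0 s4=1 s0=1 clk=1 s1=0 s2=0 s3=0
t3.Δ1 s4=1 s0=1 clk=0 s1=0 s2=1 s3=0

0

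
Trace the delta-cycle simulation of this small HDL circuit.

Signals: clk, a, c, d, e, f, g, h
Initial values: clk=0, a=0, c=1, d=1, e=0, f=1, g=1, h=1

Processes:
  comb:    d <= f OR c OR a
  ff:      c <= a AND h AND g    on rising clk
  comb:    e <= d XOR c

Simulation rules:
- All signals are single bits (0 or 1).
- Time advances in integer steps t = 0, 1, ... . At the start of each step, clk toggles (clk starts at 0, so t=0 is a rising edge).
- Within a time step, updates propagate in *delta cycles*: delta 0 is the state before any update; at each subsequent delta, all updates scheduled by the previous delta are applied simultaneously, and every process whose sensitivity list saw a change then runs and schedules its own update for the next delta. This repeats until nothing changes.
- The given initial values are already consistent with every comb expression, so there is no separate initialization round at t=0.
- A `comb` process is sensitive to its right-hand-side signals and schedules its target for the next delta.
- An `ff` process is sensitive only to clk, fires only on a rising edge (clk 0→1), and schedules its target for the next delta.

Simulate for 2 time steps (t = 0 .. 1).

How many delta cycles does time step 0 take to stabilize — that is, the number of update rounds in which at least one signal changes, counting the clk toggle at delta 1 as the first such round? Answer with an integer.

3

t=0 Δ0: c=1 g=1 e=0 f=1 clk=0 h=1 a=0 d=1
  Δ1: clk:0→1
  Δ2: c:1→0
  Δ3: e:0→1
  (3Δ to stable)
t=1 Δ0: c=0 g=1 e=1 f=1 clk=1 h=1 a=0 d=1
  Δ1: clk:1→0
  (1Δ to stable)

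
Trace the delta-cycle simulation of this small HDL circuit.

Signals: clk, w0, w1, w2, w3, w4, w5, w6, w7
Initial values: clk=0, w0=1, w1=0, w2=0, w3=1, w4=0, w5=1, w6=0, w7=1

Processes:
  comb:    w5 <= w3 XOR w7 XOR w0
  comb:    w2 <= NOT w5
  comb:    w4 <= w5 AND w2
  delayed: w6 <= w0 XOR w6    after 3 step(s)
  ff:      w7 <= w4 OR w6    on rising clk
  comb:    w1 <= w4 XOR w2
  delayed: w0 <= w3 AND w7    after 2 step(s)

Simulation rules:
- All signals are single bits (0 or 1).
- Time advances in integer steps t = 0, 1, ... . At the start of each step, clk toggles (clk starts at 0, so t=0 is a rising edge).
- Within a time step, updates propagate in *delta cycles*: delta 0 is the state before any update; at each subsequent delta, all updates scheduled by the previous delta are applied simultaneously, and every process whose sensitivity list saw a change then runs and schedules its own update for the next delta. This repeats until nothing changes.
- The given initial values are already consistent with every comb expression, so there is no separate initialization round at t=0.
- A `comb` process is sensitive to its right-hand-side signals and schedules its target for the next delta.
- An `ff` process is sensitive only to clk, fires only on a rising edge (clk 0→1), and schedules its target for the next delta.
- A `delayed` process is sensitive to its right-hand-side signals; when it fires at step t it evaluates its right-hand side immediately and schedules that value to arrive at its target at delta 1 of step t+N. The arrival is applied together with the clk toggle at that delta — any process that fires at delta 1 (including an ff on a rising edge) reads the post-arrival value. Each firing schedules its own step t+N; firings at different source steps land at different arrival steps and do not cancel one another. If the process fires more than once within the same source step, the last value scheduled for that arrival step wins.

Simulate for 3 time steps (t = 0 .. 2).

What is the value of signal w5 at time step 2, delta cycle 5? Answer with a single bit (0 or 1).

t=0 Δ0: w5=1 w2=0 w3=1 w0=1 clk=0 w4=0 w7=1 w1=0 w6=0
  Δ1: clk:0→1
  Δ2: w7:1→0
  Δ3: w5:1→0
  Δ4: w2:0→1
  Δ5: w1:0→1
  (5Δ to stable)
t=1 Δ0: w5=0 w2=1 w3=1 w0=1 clk=1 w4=0 w7=0 w1=1 w6=0
  Δ1: clk:1→0
  (1Δ to stable)
t=2 Δ0: w5=0 w2=1 w3=1 w0=1 clk=0 w4=0 w7=0 w1=1 w6=0
  Δ1: w0:1→0, clk:0→1
  Δ2: w5:0→1
  Δ3: w2:1→0, w4:0→1
  Δ4: w4:1→0
  Δ5: w1:1→0
  (5Δ to stable)

1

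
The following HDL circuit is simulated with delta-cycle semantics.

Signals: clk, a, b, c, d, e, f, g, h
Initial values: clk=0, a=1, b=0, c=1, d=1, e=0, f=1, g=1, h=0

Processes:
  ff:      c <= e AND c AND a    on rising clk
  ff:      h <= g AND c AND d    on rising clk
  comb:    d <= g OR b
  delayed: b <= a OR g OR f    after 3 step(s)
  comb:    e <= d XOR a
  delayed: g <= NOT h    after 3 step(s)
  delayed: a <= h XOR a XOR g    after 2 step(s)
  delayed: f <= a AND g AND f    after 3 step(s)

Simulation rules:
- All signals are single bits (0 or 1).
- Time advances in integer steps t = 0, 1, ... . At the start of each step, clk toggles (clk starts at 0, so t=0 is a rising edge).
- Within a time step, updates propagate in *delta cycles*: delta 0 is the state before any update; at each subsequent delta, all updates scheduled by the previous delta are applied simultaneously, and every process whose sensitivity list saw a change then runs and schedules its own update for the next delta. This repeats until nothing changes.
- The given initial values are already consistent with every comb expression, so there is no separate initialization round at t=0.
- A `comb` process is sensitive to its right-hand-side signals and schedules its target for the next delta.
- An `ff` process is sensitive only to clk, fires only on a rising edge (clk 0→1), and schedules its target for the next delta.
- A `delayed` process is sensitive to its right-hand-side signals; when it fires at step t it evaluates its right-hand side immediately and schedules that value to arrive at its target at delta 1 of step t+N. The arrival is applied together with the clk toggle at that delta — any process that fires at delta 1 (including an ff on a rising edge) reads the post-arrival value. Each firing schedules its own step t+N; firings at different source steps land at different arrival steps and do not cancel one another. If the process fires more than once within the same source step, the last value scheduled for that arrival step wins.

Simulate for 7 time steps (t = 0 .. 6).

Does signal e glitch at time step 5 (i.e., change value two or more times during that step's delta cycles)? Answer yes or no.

yes

[bits: c,clk,a,b,e,h,d,g,f]
t=0: Δ0=101000111 Δ1=111000111 Δ2=011001111 | 2Δ
t=1: Δ0=011001111 Δ1=001001111 | 1Δ
t=2: Δ0=001001111 Δ1=011001111 Δ2=011000111 | 2Δ
t=3: Δ0=011000111 Δ1=001000101 Δ2=001000001 Δ3=001010001 | 3Δ
t=4: Δ0=001010001 Δ1=010010001 Δ2=010000001 | 2Δ
t=5: Δ0=010000001 Δ1=001000011 Δ2=001010111 Δ3=001000111 | 3Δ
t=6: Δ0=001000111 Δ1=010100110 Δ2=010110110 | 2Δ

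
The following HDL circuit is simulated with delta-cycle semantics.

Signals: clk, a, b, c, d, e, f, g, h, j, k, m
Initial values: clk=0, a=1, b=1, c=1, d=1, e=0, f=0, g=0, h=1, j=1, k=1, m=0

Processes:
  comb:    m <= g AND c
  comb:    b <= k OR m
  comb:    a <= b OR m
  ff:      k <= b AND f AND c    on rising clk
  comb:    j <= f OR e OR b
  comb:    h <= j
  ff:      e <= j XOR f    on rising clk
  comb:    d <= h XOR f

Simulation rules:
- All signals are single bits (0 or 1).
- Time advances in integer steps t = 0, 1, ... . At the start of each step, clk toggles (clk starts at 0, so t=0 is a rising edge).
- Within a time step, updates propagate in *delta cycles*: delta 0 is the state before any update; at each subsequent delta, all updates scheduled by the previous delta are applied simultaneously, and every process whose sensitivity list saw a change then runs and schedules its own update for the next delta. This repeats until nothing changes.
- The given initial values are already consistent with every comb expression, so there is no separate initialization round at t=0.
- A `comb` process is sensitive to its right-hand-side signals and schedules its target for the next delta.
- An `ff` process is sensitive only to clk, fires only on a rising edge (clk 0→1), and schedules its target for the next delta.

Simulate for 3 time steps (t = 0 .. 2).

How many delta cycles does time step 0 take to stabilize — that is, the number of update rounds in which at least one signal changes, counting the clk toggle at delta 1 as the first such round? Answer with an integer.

4

[bits: k,clk,h,b,m,a,d,j,f,e,c,g]
t=0: Δ0=101101110010 Δ1=111101110010 Δ2=011101110110 Δ3=011001110110 Δ4=011000110110 | 4Δ
t=1: Δ0=011000110110 Δ1=001000110110 | 1Δ
t=2: Δ0=001000110110 Δ1=011000110110 | 1Δ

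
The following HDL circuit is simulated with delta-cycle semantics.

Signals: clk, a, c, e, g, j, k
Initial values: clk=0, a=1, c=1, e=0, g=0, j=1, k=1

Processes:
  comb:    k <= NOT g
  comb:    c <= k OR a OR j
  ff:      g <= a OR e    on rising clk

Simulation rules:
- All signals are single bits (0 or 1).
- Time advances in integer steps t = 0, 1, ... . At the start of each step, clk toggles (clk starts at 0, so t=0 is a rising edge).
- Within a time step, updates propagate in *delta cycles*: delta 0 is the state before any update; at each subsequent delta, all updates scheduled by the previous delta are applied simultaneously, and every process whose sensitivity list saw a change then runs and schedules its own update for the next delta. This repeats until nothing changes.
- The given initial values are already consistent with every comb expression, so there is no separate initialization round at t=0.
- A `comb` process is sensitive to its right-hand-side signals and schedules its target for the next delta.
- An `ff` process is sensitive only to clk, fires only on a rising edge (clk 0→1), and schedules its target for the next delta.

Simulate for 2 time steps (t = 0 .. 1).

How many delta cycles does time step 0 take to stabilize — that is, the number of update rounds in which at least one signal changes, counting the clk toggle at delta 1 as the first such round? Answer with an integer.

3

t0.Δ0 a=1 e=0 c=1 g=0 j=1 k=1 clk=0
t0.Δ1 a=1 e=0 c=1 g=0 j=1 k=1 clk=1
t0.Δ2 a=1 e=0 c=1 g=1 j=1 k=1 clk=1
t0.Δ3 a=1 e=0 c=1 g=1 j=1 k=0 clk=1
t1.Δ0 a=1 e=0 c=1 g=1 j=1 k=0 clk=1
t1.Δ1 a=1 e=0 c=1 g=1 j=1 k=0 clk=0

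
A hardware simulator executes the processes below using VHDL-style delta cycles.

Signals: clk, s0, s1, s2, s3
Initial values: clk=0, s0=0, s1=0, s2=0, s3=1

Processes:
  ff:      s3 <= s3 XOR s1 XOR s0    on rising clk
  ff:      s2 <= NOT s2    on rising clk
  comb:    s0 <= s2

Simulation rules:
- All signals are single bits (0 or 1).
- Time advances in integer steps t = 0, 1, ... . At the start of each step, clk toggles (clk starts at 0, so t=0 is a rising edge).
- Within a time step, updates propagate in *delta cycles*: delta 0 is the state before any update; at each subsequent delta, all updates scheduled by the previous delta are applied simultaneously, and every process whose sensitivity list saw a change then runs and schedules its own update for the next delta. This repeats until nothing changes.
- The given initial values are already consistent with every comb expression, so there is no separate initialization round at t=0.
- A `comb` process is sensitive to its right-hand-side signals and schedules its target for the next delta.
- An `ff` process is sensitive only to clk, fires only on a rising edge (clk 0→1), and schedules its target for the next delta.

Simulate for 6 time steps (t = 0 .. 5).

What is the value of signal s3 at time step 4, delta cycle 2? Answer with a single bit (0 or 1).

0

t=0 Δ0: s2=0 clk=0 s3=1 s0=0 s1=0
  Δ1: clk:0→1
  Δ2: s2:0→1
  Δ3: s0:0→1
  (3Δ to stable)
t=1 Δ0: s2=1 clk=1 s3=1 s0=1 s1=0
  Δ1: clk:1→0
  (1Δ to stable)
t=2 Δ0: s2=1 clk=0 s3=1 s0=1 s1=0
  Δ1: clk:0→1
  Δ2: s2:1→0, s3:1→0
  Δ3: s0:1→0
  (3Δ to stable)
t=3 Δ0: s2=0 clk=1 s3=0 s0=0 s1=0
  Δ1: clk:1→0
  (1Δ to stable)
t=4 Δ0: s2=0 clk=0 s3=0 s0=0 s1=0
  Δ1: clk:0→1
  Δ2: s2:0→1
  Δ3: s0:0→1
  (3Δ to stable)
t=5 Δ0: s2=1 clk=1 s3=0 s0=1 s1=0
  Δ1: clk:1→0
  (1Δ to stable)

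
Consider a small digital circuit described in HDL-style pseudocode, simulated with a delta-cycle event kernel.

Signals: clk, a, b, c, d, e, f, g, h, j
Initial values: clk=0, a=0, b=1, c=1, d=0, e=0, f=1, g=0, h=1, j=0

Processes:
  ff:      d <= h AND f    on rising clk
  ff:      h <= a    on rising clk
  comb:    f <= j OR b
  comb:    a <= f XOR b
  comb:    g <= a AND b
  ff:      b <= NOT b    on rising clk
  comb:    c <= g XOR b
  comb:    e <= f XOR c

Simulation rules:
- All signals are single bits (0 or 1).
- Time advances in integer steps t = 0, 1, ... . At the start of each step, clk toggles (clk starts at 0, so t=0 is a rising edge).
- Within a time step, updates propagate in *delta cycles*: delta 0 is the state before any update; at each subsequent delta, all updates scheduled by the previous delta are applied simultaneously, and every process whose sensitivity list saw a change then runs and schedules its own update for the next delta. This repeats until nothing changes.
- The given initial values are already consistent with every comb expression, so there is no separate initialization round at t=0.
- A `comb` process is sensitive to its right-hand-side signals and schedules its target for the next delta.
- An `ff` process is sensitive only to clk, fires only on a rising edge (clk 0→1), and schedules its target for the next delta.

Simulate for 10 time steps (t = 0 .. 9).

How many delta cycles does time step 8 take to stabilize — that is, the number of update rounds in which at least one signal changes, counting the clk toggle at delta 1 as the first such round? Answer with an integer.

4

t=0 Δ0: a=0 j=0 h=1 e=0 d=0 clk=0 g=0 f=1 b=1 c=1
  Δ1: clk:0→1
  Δ2: h:1→0, d:0→1, b:1→0
  Δ3: a:0→1, f:1→0, c:1→0
  Δ4: a:1→0
  (4Δ to stable)
t=1 Δ0: a=0 j=0 h=0 e=0 d=1 clk=1 g=0 f=0 b=0 c=0
  Δ1: clk:1→0
  (1Δ to stable)
t=2 Δ0: a=0 j=0 h=0 e=0 d=1 clk=0 g=0 f=0 b=0 c=0
  Δ1: clk:0→1
  Δ2: d:1→0, b:0→1
  Δ3: a:0→1, f:0→1, c:0→1
  Δ4: a:1→0, g:0→1
  Δ5: g:1→0, c:1→0
  Δ6: e:0→1, c:0→1
  Δ7: e:1→0
  (7Δ to stable)
t=3 Δ0: a=0 j=0 h=0 e=0 d=0 clk=1 g=0 f=1 b=1 c=1
  Δ1: clk:1→0
  (1Δ to stable)
t=4 Δ0: a=0 j=0 h=0 e=0 d=0 clk=0 g=0 f=1 b=1 c=1
  Δ1: clk:0→1
  Δ2: b:1→0
  Δ3: a:0→1, f:1→0, c:1→0
  Δ4: a:1→0
  (4Δ to stable)
t=5 Δ0: a=0 j=0 h=0 e=0 d=0 clk=1 g=0 f=0 b=0 c=0
  Δ1: clk:1→0
  (1Δ to stable)
t=6 Δ0: a=0 j=0 h=0 e=0 d=0 clk=0 g=0 f=0 b=0 c=0
  Δ1: clk:0→1
  Δ2: b:0→1
  Δ3: a:0→1, f:0→1, c:0→1
  Δ4: a:1→0, g:0→1
  Δ5: g:1→0, c:1→0
  Δ6: e:0→1, c:0→1
  Δ7: e:1→0
  (7Δ to stable)
t=7 Δ0: a=0 j=0 h=0 e=0 d=0 clk=1 g=0 f=1 b=1 c=1
  Δ1: clk:1→0
  (1Δ to stable)
t=8 Δ0: a=0 j=0 h=0 e=0 d=0 clk=0 g=0 f=1 b=1 c=1
  Δ1: clk:0→1
  Δ2: b:1→0
  Δ3: a:0→1, f:1→0, c:1→0
  Δ4: a:1→0
  (4Δ to stable)
t=9 Δ0: a=0 j=0 h=0 e=0 d=0 clk=1 g=0 f=0 b=0 c=0
  Δ1: clk:1→0
  (1Δ to stable)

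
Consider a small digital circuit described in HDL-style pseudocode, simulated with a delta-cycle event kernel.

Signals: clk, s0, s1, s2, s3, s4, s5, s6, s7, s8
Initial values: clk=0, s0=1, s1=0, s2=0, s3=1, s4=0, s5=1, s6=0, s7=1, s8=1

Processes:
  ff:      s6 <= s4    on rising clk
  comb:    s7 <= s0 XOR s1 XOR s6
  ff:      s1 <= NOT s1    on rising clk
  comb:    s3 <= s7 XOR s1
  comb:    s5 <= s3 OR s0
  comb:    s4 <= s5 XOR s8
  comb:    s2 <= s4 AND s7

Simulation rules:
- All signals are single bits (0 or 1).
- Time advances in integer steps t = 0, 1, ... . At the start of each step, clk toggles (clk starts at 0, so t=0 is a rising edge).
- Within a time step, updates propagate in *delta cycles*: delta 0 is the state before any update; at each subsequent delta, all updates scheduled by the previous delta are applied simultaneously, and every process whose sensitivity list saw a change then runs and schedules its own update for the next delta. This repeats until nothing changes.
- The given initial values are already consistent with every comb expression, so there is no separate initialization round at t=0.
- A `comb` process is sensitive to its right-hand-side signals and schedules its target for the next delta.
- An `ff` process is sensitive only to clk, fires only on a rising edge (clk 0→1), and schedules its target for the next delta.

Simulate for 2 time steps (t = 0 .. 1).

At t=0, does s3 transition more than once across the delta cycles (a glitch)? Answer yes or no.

yes

[bits: clk,s5,s2,s4,s7,s3,s8,s1,s6,s0]
t=0: Δ0=0100111001 Δ1=1100111001 Δ2=1100111101 Δ3=1100001101 Δ4=1100011101 | 4Δ
t=1: Δ0=1100011101 Δ1=0100011101 | 1Δ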